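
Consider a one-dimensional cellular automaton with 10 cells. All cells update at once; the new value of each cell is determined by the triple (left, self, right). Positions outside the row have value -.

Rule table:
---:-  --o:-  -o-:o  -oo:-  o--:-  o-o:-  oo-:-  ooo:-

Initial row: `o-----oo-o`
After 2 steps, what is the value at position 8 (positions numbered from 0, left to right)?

-

o--------o
o--------o
position 8 holds -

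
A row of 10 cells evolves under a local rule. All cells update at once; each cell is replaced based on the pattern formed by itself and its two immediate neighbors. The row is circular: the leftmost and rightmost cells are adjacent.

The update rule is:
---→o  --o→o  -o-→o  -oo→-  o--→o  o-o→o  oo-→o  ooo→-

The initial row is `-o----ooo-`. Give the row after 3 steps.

ooooo--ooo

oooooo--oo
-----ooo--
ooooo--ooo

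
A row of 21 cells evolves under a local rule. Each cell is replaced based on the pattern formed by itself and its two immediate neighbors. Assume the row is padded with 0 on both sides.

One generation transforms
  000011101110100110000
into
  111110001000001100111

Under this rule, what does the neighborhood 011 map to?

1

At position 4 the neighborhood is 011; the next row has 1 there.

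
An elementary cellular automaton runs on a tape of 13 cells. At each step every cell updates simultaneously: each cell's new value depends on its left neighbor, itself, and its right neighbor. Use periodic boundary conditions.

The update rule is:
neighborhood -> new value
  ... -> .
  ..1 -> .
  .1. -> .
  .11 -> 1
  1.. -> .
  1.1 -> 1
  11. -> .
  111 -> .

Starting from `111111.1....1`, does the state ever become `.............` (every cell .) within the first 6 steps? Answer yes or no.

yes

......1.....1
.............
all cells are . at step 2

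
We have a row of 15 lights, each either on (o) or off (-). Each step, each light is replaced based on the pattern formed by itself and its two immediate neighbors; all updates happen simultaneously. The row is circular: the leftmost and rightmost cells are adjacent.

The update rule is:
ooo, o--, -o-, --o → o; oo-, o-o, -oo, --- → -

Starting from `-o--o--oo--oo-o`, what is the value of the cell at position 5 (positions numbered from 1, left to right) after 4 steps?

-oooooo--oo---o
--oooo-oo--o-oo
oo-oo----ooo---
-----o--o-o-o-o
position 5 holds -

-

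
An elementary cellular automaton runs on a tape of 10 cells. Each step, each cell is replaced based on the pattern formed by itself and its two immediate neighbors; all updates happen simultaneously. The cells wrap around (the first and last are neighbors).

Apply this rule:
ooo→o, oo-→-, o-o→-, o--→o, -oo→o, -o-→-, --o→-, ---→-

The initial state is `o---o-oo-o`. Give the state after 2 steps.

--o----o--

step 1: -o----o--o
step 2: --o----o--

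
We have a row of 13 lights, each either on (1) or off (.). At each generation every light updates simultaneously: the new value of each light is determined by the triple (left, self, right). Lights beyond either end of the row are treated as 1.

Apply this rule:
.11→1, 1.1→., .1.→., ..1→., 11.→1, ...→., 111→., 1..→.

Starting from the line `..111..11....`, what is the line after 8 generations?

.......11....

..1.1..11....
.......11....
.......11....  (fixed point — unchanged through generation 8)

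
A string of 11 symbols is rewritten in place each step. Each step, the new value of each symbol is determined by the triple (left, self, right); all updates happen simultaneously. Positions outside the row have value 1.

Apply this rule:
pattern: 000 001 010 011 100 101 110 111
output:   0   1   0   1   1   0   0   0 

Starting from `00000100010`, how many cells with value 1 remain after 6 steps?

4

10001010100
01010000011
00001000110
10010101100
01100001011
01010010010
count of 1: 4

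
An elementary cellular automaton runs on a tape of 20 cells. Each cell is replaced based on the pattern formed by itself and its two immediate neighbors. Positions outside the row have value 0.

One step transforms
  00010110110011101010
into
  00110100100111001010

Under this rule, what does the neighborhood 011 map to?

At position 5 the neighborhood is 011; the next row has 1 there.

1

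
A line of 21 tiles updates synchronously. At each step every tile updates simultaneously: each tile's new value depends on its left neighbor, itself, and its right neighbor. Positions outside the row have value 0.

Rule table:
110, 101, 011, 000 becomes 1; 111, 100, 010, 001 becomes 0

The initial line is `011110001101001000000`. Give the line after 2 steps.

010010101110000011111
000001011010111010001

000001011010111010001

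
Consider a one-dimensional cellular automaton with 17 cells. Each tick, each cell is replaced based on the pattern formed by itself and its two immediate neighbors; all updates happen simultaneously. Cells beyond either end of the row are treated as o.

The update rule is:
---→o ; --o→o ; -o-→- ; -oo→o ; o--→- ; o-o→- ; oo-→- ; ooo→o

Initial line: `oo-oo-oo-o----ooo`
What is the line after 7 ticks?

o--o--o----oooooo
--o--o--ooooooooo
-o--o--oooooooooo
---o--ooooooooooo
-oo--oooooooooooo
-o--ooooooooooooo
---oooooooooooooo

---oooooooooooooo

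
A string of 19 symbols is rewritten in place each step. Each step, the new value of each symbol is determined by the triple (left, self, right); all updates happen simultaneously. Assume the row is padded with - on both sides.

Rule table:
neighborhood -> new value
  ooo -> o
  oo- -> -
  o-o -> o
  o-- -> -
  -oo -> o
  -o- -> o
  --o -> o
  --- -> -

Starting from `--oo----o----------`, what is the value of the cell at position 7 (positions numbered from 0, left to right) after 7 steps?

-

step 1: -oo----oo----------
step 2: oo----oo-----------
step 3: o----oo------------
step 4: o---oo-------------
step 5: o--oo--------------
step 6: o-oo---------------
step 7: ooo----------------
position 7 holds -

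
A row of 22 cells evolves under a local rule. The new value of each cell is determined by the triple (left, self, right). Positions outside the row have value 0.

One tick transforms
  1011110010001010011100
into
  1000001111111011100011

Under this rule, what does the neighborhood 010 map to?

At position 0 the neighborhood is 010; the next row has 1 there.

1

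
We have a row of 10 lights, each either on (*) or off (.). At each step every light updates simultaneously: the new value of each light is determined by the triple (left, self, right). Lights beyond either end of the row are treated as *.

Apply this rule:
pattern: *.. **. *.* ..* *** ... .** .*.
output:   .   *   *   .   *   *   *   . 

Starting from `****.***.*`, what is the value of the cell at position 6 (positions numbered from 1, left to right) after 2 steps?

**********
**********
position 6 holds *

*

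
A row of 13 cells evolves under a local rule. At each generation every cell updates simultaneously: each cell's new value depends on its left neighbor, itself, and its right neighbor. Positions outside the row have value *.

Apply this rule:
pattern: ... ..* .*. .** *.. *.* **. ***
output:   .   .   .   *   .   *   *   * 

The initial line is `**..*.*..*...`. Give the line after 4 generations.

generation 1: **...*.......
generation 2: **...........
generation 3: **...........  (fixed point — unchanged through generation 4)

**...........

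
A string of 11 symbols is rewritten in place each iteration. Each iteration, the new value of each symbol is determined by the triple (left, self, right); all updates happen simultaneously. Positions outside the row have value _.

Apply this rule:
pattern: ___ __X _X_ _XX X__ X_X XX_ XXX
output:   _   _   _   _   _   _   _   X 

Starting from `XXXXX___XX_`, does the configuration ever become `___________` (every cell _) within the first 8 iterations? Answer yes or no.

_XXX_______
__X________
___________
all cells are _ at iteration 3

yes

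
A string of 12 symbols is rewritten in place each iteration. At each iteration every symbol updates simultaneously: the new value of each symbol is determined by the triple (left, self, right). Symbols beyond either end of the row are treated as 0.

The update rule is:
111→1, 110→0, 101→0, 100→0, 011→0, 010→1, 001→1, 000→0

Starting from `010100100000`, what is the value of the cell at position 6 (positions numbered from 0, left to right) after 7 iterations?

0

iteration 1: 110101100000
iteration 2: 000100000000
iteration 3: 001100000000
iteration 4: 010000000000
iteration 5: 110000000000
iteration 6: 000000000000
iteration 7: 000000000000
position 6 holds 0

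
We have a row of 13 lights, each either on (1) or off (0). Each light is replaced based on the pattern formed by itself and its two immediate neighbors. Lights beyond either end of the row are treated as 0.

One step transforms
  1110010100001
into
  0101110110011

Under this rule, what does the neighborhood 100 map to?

At position 3 the neighborhood is 100; the next row has 1 there.

1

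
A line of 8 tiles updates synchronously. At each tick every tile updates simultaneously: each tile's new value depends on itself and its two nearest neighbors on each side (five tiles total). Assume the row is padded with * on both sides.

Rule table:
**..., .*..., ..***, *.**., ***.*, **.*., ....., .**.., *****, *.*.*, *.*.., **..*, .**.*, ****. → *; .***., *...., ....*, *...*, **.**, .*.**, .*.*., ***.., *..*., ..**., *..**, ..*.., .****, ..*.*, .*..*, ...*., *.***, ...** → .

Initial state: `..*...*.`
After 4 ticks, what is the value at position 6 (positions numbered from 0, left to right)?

.

tick 1: *..*....
tick 2: .*..*...
tick 3: **...*..
tick 4: *.*.....
position 6 holds .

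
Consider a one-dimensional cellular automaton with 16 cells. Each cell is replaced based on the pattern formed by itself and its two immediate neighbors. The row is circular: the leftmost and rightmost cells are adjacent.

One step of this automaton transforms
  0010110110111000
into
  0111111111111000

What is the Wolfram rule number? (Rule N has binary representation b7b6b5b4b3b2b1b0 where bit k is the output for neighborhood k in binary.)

position 11: 111 → 1  (bit 7 = 1)
position 5: 110 → 1  (bit 6 = 1)
position 3: 101 → 1  (bit 5 = 1)
position 13: 100 → 0  (bit 4 = 0)
position 4: 011 → 1  (bit 3 = 1)
position 2: 010 → 1  (bit 2 = 1)
position 1: 001 → 1  (bit 1 = 1)
position 0: 000 → 0  (bit 0 = 0)
bits b7..b0 = 11101110 = 238

238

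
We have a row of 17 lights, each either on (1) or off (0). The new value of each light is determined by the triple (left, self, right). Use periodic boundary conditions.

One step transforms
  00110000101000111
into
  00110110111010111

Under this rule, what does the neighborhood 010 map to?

At position 8 the neighborhood is 010; the next row has 1 there.

1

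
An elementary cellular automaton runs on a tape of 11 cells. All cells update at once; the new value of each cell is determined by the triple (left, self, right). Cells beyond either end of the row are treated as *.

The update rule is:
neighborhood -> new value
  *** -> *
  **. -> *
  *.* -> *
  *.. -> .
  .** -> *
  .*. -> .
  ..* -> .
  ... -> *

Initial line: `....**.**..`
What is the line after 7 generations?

.**.*****..
*********..
*********..  (fixed point — unchanged through generation 7)

*********..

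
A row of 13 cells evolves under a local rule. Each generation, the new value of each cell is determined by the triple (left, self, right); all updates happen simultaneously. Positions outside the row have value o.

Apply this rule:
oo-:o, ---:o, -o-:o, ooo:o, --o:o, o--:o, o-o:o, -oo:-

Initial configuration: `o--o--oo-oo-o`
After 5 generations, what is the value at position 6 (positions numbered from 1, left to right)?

oooooo-oo-oo-
ooooooo-oo-oo
oooooooo-oo-o
ooooooooo-oo-
oooooooooo-oo
position 6 holds o

o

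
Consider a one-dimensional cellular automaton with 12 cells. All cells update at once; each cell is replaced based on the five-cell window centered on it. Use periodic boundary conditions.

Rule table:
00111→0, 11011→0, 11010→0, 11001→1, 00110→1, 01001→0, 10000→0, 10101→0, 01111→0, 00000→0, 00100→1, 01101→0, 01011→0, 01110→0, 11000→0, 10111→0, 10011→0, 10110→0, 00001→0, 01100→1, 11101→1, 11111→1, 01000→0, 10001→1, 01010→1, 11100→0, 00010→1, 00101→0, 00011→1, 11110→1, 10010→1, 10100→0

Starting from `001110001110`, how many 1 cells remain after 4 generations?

110000110000
110001110001
000110000110
001110001110
count of 1: 6

6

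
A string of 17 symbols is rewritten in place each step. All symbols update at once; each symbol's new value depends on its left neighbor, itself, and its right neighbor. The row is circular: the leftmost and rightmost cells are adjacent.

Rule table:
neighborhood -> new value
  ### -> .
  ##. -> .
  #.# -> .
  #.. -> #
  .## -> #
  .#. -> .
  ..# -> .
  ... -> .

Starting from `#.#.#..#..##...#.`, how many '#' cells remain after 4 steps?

2

step 1: .....#..#.#.#....
step 2: ......#......#...
step 3: .......#......#..
step 4: ........#......#.
count of #: 2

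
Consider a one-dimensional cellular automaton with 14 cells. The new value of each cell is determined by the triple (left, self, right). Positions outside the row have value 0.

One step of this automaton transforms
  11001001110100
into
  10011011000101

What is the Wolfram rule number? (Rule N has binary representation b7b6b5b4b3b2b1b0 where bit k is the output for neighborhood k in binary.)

15

position 8: 111 → 0  (bit 7 = 0)
position 1: 110 → 0  (bit 6 = 0)
position 10: 101 → 0  (bit 5 = 0)
position 2: 100 → 0  (bit 4 = 0)
position 0: 011 → 1  (bit 3 = 1)
position 4: 010 → 1  (bit 2 = 1)
position 3: 001 → 1  (bit 1 = 1)
position 13: 000 → 1  (bit 0 = 1)
bits b7..b0 = 00001111 = 15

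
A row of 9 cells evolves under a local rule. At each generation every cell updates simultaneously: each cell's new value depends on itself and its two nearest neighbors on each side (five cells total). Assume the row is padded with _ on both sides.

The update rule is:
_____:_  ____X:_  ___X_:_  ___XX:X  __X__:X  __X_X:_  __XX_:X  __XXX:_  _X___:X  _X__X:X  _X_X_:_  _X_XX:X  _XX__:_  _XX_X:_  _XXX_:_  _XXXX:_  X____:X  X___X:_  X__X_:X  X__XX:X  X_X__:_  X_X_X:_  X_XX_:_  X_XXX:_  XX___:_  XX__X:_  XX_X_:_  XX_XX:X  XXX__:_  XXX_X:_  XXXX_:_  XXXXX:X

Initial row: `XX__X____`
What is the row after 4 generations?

____XX__X

X__XXXX__
XXX_____X
____X___X
____XX__X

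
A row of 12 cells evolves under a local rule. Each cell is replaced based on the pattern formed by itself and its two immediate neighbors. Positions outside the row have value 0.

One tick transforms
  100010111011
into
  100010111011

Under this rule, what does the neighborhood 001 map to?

0

At position 3 the neighborhood is 001; the next row has 0 there.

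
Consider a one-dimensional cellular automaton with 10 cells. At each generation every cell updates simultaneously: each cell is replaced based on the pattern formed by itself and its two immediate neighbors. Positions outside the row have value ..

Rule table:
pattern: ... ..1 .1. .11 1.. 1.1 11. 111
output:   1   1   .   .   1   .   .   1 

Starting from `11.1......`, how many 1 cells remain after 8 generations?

7

....111111
1111.1111.
.11...11.1
1..111....
.11.1.1111
1......11.
.111111..1
1.1111.11.
count of 1: 7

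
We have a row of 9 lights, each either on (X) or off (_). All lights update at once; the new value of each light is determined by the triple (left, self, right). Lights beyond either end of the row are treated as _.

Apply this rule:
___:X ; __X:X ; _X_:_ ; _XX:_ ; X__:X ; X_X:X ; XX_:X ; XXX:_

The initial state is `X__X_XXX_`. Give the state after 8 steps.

_XX_X__XX
X_XX_XX_X
_X_XX_XX_
X_X_XX_XX
_X_X_XX_X
X_X_X_XX_
_X_X_X_XX
X_X_X_X_X

X_X_X_X_X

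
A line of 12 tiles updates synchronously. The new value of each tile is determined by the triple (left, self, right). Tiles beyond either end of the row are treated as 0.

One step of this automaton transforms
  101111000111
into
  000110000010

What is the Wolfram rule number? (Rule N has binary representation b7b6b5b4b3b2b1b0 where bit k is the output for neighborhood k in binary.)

position 3: 111 → 1  (bit 7 = 1)
position 5: 110 → 0  (bit 6 = 0)
position 1: 101 → 0  (bit 5 = 0)
position 6: 100 → 0  (bit 4 = 0)
position 2: 011 → 0  (bit 3 = 0)
position 0: 010 → 0  (bit 2 = 0)
position 8: 001 → 0  (bit 1 = 0)
position 7: 000 → 0  (bit 0 = 0)
bits b7..b0 = 10000000 = 128

128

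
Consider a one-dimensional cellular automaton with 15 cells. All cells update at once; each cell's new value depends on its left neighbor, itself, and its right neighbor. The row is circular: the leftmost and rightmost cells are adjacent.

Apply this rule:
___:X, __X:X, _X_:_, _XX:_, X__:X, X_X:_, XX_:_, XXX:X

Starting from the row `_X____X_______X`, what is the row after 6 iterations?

iteration 1: __XXXX_XXXXXXX_
iteration 2: XX_XX___XXXXX_X
iteration 3: X____XXX_XXX___
iteration 4: _XXXX_X___X_XXX
iteration 5: __XX___XXX___X_
iteration 6: XX__XXX_X_XXX_X

XX__XXX_X_XXX_X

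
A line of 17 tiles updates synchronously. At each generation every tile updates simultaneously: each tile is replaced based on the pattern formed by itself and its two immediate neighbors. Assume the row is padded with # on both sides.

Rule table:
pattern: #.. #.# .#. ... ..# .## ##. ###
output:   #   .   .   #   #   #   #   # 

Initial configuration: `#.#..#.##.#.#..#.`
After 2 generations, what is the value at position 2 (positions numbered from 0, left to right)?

#..##..##....##..
#################
position 2 holds #

#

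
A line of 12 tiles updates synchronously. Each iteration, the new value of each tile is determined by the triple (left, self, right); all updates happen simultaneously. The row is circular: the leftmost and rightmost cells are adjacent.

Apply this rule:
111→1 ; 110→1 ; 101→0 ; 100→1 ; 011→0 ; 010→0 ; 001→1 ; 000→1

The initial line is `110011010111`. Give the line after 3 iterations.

111101000011
111100111101
111111011100

111111011100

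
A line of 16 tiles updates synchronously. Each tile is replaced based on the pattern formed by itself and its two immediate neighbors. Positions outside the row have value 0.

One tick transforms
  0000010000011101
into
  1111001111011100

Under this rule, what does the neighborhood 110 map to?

1

At position 13 the neighborhood is 110; the next row has 1 there.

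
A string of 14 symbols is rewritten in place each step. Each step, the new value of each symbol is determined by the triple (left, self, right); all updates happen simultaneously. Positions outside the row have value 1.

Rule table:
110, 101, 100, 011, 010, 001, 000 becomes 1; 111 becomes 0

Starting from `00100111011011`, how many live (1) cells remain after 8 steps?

5

11111101111110
00000111000011
11111101111110  (repeats step 1; period 2)
step 8: 00000111000011
count of 1: 5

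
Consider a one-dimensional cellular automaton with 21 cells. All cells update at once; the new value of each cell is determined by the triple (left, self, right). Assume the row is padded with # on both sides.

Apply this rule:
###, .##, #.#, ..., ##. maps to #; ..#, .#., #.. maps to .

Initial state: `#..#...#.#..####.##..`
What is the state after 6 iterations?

#....#..#...#######..
#.##......#.#######..
####.####..########..
#########..########..
#########..########..  (fixed point — unchanged through iteration 6)

#########..########..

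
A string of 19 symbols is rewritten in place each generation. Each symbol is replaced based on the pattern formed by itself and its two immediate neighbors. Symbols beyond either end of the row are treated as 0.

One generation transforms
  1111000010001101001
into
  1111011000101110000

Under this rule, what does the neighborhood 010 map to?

0

At position 8 the neighborhood is 010; the next row has 0 there.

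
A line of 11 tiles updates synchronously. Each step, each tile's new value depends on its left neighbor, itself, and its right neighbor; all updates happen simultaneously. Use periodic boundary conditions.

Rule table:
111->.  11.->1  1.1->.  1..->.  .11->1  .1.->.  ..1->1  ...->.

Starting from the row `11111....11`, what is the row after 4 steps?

.1...111...

....1...11.
...1...111.
..1...11.1.
.1...111...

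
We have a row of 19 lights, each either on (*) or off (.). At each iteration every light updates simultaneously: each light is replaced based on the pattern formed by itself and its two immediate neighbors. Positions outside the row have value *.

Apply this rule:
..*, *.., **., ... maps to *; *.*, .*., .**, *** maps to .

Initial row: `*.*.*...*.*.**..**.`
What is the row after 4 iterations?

****..******..*....

*....***.....***.*.
*****..******..*...
....***.....***.***
****..******..*....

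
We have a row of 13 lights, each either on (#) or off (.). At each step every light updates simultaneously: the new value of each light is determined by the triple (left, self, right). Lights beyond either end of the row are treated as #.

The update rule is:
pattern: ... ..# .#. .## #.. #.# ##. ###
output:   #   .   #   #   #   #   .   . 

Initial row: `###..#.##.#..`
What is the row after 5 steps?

.######......

...#.###.###.
##.###..##..#
..##..#.#.#.#
#.#.#.#######
.######......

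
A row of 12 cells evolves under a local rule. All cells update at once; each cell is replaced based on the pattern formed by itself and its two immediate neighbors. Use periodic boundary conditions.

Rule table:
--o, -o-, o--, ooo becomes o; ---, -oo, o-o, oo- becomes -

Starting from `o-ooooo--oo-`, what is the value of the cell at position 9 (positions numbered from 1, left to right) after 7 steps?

o

step 1: o--ooo-oo---
step 2: ooo-o----o-o
step 3: oo--oo--oo--
step 4: --oo--oo--oo
step 5: oo--oo--oo--  (repeats step 3; period 2)
step 7: oo--oo--oo--
position 9 holds o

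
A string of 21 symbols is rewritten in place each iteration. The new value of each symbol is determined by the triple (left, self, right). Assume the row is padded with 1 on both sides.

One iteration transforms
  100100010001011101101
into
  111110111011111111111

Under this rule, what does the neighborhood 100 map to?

1

At position 1 the neighborhood is 100; the next row has 1 there.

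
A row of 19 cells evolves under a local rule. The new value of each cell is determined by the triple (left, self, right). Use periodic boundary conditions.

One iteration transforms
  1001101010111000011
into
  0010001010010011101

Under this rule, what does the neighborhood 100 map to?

At position 1 the neighborhood is 100; the next row has 0 there.

0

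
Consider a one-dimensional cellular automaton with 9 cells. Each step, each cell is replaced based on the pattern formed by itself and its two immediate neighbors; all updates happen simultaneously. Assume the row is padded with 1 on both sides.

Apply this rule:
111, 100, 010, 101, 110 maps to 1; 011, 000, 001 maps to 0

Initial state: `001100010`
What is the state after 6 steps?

111111001

100110011
110011001
111001100
111100110
111110011
111111001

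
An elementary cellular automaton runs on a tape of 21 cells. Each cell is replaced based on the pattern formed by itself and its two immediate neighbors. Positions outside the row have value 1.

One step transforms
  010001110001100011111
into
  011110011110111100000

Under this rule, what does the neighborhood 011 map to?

0

At position 5 the neighborhood is 011; the next row has 0 there.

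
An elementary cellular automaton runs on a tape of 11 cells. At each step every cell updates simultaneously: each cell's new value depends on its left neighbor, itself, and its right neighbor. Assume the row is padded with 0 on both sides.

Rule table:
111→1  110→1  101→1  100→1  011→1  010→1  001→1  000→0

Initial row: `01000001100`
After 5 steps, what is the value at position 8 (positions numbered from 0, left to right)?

1

step 1: 11100011110
step 2: 11110111111
step 3: 11111111111
step 4: 11111111111  (fixed point — unchanged through step 5)
position 8 holds 1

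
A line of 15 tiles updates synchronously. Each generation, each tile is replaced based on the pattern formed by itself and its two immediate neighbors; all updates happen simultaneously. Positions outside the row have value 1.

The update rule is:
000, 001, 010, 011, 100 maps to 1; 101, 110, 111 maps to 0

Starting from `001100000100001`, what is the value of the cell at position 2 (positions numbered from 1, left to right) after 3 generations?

1

generation 1: 111011111111111
generation 2: 000010000000000
generation 3: 111111111111111
position 2 holds 1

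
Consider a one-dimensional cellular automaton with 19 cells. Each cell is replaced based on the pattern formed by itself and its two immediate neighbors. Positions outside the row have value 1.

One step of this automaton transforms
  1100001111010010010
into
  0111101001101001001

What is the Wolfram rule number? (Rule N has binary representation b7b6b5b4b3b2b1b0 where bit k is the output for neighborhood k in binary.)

121

position 0: 111 → 0  (bit 7 = 0)
position 1: 110 → 1  (bit 6 = 1)
position 10: 101 → 1  (bit 5 = 1)
position 2: 100 → 1  (bit 4 = 1)
position 6: 011 → 1  (bit 3 = 1)
position 11: 010 → 0  (bit 2 = 0)
position 5: 001 → 0  (bit 1 = 0)
position 3: 000 → 1  (bit 0 = 1)
bits b7..b0 = 01111001 = 121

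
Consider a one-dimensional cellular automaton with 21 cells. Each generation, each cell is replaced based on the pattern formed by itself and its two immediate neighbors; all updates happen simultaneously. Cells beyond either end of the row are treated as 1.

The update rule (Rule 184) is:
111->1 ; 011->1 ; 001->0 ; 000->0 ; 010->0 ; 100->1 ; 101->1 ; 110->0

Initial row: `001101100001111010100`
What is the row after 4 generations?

011010101010101010111

101011010001110101010
010110101001101010101
101101010101010101011
011010101010101010111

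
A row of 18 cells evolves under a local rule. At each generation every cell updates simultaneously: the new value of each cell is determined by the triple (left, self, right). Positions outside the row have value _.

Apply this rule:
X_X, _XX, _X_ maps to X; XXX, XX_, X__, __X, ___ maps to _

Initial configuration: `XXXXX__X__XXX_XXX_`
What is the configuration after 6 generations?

X______X__X__X____

X______X__X__XX___
X______X__X__X____
X______X__X__X____  (fixed point — unchanged through generation 6)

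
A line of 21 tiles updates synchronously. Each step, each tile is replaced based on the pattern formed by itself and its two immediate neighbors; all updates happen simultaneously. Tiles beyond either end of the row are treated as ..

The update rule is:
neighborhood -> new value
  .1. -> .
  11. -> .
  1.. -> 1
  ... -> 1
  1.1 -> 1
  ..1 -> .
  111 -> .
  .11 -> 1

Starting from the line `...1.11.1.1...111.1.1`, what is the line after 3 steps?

step 1: 11..11.1.1.11.1..1.1.
step 2: 1.1.1.1.1.11.1.1..1.1
step 3: .1.1.1.1.11.1.1.1..1.

.1.1.1.1.11.1.1.1..1.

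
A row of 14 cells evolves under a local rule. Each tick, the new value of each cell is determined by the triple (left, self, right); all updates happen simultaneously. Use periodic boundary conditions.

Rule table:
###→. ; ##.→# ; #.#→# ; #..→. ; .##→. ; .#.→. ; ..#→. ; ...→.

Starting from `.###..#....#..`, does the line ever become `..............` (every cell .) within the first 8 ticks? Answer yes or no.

yes

...#..........
..............
all cells are . at tick 2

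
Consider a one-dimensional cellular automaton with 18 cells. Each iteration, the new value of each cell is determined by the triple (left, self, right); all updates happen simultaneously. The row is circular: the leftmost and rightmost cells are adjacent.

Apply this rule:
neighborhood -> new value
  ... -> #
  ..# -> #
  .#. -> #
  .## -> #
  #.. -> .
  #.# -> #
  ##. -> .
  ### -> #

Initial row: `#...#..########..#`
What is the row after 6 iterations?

..###.########..##
.###.########..##.
###.########..##..
##.########..##..#
#.########..##..##
.########..##..###

.########..##..###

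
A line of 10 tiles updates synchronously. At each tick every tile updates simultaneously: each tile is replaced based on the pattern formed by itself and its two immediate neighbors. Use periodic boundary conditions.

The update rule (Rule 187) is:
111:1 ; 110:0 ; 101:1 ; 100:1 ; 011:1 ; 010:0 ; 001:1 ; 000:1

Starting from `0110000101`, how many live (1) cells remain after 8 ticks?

1101111010
1011110101
0111101011
1111010110
1110101101
1101011011
1010110111
0101101111
count of 1: 7

7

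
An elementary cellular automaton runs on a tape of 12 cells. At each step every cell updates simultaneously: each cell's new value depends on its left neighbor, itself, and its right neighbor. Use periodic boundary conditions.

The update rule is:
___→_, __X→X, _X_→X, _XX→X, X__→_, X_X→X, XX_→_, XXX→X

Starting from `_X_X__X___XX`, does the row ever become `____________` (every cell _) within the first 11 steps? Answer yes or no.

XXXX_XX__XX_
XXX_XX__XX_X
XX_XX__XX_XX
X_XX__XX_XXX
_XX__XX_XXXX
XX__XX_XXXX_
X__XX_XXXX_X
__XX_XXXX_XX
_XX_XXXX_XX_
XX_XXXX_XX__
X_XXXX_XX__X
step 11 is X_XXXX_XX__X, still not uniform _

no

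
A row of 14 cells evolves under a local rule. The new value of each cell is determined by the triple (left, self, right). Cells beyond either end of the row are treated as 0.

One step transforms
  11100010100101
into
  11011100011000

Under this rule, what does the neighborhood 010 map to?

0

At position 6 the neighborhood is 010; the next row has 0 there.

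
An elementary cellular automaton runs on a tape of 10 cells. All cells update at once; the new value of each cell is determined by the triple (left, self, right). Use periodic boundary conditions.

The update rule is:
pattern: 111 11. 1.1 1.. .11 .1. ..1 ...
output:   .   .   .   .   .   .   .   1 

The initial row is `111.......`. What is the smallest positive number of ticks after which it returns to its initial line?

2

....11111.
111.......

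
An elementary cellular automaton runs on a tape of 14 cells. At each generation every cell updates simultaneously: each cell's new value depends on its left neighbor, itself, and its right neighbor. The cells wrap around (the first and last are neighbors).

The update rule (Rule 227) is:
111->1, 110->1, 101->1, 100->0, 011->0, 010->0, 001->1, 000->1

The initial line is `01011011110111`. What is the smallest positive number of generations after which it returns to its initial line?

10101101111011
11010110111101
11101011011110
01110101101111
10111010110111
11011101011011
11101110101101
11110111010110
01111011101011
10111101110101
11011110111010
01101111011101
10110111101110
01011011110111

14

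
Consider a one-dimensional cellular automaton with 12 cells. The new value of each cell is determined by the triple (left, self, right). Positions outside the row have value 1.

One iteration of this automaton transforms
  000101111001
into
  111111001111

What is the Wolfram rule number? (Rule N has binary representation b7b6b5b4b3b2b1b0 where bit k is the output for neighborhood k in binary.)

127

position 6: 111 → 0  (bit 7 = 0)
position 8: 110 → 1  (bit 6 = 1)
position 4: 101 → 1  (bit 5 = 1)
position 0: 100 → 1  (bit 4 = 1)
position 5: 011 → 1  (bit 3 = 1)
position 3: 010 → 1  (bit 2 = 1)
position 2: 001 → 1  (bit 1 = 1)
position 1: 000 → 1  (bit 0 = 1)
bits b7..b0 = 01111111 = 127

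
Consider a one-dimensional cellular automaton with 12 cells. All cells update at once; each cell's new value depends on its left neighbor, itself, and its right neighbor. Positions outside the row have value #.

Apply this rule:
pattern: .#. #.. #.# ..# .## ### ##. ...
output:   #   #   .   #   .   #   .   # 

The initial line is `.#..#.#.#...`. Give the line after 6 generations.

#######..#..

generation 1: .####.#.####
generation 2: ..##..#..###
generation 3: ##..#####.##
generation 4: #.##.###...#
generation 5: ......#.###.
generation 6: #######..#..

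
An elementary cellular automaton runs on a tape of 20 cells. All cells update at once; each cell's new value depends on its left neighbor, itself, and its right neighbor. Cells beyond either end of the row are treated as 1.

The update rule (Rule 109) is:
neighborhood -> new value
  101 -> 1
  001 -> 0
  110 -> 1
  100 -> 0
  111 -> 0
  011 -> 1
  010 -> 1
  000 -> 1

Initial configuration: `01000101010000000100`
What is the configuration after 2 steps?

01111100011100011100

step 1: 11010111110111110100
step 2: 01111100011100011100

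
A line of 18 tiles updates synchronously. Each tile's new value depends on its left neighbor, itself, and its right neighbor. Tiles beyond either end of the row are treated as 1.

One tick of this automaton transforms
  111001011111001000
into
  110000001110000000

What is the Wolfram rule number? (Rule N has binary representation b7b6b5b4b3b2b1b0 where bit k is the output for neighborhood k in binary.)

position 0: 111 → 1  (bit 7 = 1)
position 2: 110 → 0  (bit 6 = 0)
position 6: 101 → 0  (bit 5 = 0)
position 3: 100 → 0  (bit 4 = 0)
position 7: 011 → 0  (bit 3 = 0)
position 5: 010 → 0  (bit 2 = 0)
position 4: 001 → 0  (bit 1 = 0)
position 16: 000 → 0  (bit 0 = 0)
bits b7..b0 = 10000000 = 128

128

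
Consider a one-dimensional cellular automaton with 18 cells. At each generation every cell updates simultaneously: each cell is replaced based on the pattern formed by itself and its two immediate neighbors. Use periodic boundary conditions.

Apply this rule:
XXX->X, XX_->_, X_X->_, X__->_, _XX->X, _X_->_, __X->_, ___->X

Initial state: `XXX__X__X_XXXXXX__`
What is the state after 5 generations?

X__XXX__X_X___XXXX

XX________XXXXX___
X__XXXXXX_XXXX__X_
___XXXXX__XXX_____
XX_XXXX___XX__XXXX
X__XXX__X_X___XXXX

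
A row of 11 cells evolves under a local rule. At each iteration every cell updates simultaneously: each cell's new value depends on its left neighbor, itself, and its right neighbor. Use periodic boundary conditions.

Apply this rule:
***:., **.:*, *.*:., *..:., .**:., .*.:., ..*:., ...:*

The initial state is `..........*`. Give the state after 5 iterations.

.****.....*

iteration 1: .********..
iteration 2: ........*.*
iteration 3: .******....
iteration 4: ......*.***
iteration 5: .****.....*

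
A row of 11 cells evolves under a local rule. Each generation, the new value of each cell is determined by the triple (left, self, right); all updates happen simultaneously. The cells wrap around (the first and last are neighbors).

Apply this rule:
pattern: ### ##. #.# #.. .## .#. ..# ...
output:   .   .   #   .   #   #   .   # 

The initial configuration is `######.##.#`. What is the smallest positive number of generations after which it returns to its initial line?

5

generation 1: ......##.##
generation 2: .####.#.##.
generation 3: .#...####..
generation 4: .#.#.#....#
generation 5: ######.##.#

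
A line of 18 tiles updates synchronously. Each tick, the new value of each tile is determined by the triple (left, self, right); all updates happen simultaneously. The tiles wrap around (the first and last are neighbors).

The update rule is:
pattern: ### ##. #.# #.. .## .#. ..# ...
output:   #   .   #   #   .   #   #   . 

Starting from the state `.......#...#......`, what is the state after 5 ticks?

..###.#######.###.

tick 1: ......###.###.....
tick 2: .....#.#.#.#.#....
tick 3: ....###########...
tick 4: ...#.#########.#..
tick 5: ..###.#######.###.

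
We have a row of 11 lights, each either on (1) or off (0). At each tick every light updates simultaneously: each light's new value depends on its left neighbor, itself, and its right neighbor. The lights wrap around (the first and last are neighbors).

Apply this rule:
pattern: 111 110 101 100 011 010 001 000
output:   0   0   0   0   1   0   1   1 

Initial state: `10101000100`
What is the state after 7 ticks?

11001100000

00000011001
01111110010
11000000100
10011111001
00110000011
01100111110
11001100000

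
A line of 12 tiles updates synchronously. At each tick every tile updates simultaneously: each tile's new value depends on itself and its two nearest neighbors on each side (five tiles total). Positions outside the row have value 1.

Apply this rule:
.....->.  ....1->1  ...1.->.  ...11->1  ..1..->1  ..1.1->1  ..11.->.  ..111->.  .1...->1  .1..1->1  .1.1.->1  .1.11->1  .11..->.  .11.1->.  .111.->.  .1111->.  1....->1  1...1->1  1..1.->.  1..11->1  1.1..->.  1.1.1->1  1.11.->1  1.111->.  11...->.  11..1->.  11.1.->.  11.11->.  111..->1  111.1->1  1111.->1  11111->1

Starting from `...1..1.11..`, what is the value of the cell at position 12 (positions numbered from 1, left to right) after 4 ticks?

1

.1.11.111..1
.111....1.1.
...1.11.1111
.1.111....11
position 12 holds 1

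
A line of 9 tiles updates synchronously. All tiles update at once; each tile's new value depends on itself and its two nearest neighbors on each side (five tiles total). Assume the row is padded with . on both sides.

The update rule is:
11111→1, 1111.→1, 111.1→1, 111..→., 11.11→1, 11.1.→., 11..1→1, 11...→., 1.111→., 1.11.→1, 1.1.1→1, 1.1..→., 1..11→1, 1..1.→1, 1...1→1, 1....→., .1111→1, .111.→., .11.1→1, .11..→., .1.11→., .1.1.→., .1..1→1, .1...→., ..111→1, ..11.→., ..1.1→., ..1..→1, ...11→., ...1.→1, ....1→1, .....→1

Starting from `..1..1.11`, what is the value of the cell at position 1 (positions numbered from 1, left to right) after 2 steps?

1

11111..1.
1111.111.
position 1 holds 1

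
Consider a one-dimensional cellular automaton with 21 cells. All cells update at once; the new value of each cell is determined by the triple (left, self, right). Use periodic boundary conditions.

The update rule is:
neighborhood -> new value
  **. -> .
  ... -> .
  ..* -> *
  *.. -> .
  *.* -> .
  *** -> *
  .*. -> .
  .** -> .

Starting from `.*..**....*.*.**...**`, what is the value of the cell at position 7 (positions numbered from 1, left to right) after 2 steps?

.

...*.....*........*..
..*.....*........*...
position 7 holds .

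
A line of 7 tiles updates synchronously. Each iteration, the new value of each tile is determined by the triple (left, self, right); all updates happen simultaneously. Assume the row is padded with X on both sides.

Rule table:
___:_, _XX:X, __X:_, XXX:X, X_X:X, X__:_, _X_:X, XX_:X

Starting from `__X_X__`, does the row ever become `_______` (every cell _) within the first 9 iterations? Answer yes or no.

iteration 1: __XXX__
iteration 2: __XXX__  (fixed point — unchanged through iteration 9)
iteration 9 is __XXX__, still not uniform _

no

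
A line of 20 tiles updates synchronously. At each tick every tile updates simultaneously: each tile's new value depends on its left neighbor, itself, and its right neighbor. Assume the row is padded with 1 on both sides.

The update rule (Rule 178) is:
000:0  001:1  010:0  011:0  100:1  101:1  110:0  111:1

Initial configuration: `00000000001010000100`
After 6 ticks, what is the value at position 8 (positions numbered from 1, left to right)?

10000000010101001011
01000000101010110101
10100001010101001010
01010010101010110101
10101101010101001010
01010010101010110101
position 8 holds 0

0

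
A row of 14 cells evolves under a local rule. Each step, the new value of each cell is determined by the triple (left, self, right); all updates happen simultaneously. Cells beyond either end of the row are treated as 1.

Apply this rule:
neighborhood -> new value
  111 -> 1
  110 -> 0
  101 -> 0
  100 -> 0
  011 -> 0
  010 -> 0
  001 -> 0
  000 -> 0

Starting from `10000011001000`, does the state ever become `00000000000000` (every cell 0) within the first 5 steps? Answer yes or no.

yes

step 1: 00000000000000
all cells are 0 at step 1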